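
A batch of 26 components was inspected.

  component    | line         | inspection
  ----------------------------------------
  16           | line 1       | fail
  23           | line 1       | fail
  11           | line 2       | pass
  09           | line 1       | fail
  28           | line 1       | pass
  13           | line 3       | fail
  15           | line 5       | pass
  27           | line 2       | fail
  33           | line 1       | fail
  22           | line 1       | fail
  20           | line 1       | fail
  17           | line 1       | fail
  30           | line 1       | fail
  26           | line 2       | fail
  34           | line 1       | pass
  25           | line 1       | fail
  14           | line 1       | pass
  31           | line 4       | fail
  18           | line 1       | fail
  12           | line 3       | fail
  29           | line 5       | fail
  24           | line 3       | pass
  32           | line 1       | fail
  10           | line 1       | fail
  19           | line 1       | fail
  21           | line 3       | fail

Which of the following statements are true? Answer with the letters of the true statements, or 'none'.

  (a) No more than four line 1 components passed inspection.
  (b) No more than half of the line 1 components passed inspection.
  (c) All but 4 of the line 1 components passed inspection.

|A| = 16, |A ∩ B| = 3, |A ∖ B| = 13.
(a) |A ∩ B| ≤ 4: holds.
(b) |A ∩ B| ≤ |A ∖ B|: holds.
(c) |A ∖ B| = 4: fails.

(a), (b)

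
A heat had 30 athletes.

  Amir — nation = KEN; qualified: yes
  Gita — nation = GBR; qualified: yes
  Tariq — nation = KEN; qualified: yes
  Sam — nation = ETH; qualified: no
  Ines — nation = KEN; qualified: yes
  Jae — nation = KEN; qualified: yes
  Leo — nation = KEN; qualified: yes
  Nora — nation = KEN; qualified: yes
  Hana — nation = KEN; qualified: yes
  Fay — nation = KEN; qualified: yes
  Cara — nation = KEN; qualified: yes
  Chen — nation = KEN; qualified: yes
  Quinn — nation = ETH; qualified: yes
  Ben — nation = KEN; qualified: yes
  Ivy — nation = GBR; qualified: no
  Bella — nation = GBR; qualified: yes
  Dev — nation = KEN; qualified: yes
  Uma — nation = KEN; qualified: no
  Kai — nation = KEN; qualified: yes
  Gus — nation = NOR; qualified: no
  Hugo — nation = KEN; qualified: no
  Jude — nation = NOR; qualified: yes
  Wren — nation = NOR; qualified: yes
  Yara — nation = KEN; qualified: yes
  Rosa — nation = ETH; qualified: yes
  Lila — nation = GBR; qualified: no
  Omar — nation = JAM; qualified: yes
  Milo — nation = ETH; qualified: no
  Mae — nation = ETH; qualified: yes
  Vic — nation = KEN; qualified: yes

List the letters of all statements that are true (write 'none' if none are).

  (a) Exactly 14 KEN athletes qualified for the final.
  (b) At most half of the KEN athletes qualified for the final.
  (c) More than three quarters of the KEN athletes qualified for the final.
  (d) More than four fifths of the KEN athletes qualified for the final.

|A| = 17, |A ∩ B| = 15, |A ∖ B| = 2.
(a) |A ∩ B| = 14: fails.
(b) |A ∩ B| ≤ |A ∖ B|: fails.
(c) |A ∩ B| / |A| > 3/4: holds.
(d) |A ∩ B| / |A| > 4/5: holds.

(c), (d)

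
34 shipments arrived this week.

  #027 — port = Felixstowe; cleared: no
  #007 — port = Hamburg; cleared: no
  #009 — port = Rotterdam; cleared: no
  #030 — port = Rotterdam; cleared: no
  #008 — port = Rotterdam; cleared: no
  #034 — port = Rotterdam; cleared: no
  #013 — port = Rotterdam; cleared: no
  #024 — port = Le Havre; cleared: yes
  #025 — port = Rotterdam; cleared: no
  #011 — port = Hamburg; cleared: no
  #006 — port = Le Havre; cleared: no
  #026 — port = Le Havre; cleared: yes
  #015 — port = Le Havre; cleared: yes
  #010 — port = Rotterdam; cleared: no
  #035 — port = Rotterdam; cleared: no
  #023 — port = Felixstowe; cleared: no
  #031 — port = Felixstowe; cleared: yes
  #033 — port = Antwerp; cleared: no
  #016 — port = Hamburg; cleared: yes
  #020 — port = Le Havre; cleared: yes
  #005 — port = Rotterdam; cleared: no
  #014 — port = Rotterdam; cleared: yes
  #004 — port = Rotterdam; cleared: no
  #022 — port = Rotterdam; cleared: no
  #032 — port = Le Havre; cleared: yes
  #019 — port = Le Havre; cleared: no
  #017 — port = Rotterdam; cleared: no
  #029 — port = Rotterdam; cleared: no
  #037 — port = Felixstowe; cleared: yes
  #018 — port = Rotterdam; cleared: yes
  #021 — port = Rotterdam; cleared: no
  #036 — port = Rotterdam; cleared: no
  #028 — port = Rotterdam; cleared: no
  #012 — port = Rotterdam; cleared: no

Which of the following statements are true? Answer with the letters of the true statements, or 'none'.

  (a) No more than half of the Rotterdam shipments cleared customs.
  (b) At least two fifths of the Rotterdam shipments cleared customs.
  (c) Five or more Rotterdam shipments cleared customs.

(a)

|A| = 19, |A ∩ B| = 2, |A ∖ B| = 17.
(a) |A ∩ B| ≤ |A ∖ B|: holds.
(b) |A ∩ B| / |A| ≥ 2/5: fails.
(c) |A ∩ B| ≥ 5: fails.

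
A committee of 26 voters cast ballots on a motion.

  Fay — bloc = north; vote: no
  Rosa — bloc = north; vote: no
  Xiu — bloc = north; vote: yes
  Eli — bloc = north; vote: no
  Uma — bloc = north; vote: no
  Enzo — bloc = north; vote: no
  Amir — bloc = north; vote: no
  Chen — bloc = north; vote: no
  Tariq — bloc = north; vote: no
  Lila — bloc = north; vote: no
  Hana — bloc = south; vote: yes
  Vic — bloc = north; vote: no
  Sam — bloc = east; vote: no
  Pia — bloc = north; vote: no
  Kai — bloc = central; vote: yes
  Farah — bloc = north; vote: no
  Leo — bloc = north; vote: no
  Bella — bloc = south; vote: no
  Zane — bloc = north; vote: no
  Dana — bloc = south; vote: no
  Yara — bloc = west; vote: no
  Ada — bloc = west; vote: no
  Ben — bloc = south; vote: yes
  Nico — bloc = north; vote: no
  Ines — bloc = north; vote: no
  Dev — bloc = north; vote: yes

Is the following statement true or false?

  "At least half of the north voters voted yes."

The determiner here denotes the relation: |A ∩ B| ≥ |A ∖ B|.
|A| = 18, |A ∩ B| = 2, |A ∖ B| = 16.
2 < 16, so the statement is false.

False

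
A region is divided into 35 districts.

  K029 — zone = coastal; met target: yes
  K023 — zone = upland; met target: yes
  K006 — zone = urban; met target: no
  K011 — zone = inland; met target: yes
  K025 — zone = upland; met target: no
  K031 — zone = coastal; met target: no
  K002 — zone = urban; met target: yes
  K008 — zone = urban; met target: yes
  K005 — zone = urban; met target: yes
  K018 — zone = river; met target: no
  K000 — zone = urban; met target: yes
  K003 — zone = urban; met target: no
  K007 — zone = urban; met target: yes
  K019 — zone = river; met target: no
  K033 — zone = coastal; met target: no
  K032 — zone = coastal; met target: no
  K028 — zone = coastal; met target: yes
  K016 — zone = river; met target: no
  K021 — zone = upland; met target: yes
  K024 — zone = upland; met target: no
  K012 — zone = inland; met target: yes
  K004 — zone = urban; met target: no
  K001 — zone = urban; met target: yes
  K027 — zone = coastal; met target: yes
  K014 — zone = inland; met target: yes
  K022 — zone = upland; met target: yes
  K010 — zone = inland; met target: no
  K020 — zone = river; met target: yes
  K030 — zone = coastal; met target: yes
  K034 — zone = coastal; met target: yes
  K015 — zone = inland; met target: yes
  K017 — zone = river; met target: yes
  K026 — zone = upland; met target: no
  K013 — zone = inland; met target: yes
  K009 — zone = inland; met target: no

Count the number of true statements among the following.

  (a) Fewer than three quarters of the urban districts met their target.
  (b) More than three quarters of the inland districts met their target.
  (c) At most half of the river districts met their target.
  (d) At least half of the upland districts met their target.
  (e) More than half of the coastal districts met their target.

4

(a) urban: |A| = 9, |A ∩ B| = 6; needs |A ∩ B| / |A| < 3/4 — true.
(b) inland: |A| = 7, |A ∩ B| = 5; needs |A ∩ B| / |A| > 3/4 — false.
(c) river: |A| = 5, |A ∩ B| = 2; needs |A ∩ B| ≤ |A ∖ B| — true.
(d) upland: |A| = 6, |A ∩ B| = 3; needs |A ∩ B| ≥ |A ∖ B| — true.
(e) coastal: |A| = 8, |A ∩ B| = 5; needs |A ∩ B| > |A ∖ B| — true.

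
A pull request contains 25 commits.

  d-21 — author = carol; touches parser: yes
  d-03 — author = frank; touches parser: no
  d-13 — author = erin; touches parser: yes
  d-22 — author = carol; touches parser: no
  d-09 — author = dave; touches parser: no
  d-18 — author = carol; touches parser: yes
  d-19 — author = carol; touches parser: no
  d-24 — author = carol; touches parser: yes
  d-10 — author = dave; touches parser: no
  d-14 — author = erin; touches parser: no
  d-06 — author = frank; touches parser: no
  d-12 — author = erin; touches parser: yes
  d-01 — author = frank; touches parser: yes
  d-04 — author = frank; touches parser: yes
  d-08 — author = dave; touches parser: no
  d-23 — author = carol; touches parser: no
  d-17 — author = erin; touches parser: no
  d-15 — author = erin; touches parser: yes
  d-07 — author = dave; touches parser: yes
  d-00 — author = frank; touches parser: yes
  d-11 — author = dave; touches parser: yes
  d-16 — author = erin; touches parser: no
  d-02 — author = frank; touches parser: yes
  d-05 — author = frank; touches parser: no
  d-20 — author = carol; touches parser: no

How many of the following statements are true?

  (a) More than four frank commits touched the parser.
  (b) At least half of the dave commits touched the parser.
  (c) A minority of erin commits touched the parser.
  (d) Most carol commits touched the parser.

(a) frank: |A| = 7, |A ∩ B| = 4; needs |A ∩ B| > 4 — false.
(b) dave: |A| = 5, |A ∩ B| = 2; needs |A ∩ B| ≥ |A ∖ B| — false.
(c) erin: |A| = 6, |A ∩ B| = 3; needs |A ∩ B| < |A ∖ B| — false.
(d) carol: |A| = 7, |A ∩ B| = 3; needs |A ∩ B| > |A ∖ B| — false.

0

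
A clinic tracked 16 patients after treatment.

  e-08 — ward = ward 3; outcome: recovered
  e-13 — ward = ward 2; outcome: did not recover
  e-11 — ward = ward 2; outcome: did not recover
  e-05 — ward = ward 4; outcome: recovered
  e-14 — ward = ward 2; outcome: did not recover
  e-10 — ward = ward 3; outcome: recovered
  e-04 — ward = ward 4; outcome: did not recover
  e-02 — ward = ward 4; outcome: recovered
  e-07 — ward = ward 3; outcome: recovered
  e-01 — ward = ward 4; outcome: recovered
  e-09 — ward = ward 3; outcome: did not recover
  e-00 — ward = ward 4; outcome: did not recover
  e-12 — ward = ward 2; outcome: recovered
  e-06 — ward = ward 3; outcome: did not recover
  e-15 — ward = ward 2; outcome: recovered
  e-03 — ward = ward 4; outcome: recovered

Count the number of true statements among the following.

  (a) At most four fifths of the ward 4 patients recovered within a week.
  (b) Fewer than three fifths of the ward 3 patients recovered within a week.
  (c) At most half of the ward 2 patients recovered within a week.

2

(a) ward 4: |A| = 6, |A ∩ B| = 4; needs |A ∩ B| / |A| ≤ 4/5 — true.
(b) ward 3: |A| = 5, |A ∩ B| = 3; needs |A ∩ B| / |A| < 3/5 — false.
(c) ward 2: |A| = 5, |A ∩ B| = 2; needs |A ∩ B| ≤ |A ∖ B| — true.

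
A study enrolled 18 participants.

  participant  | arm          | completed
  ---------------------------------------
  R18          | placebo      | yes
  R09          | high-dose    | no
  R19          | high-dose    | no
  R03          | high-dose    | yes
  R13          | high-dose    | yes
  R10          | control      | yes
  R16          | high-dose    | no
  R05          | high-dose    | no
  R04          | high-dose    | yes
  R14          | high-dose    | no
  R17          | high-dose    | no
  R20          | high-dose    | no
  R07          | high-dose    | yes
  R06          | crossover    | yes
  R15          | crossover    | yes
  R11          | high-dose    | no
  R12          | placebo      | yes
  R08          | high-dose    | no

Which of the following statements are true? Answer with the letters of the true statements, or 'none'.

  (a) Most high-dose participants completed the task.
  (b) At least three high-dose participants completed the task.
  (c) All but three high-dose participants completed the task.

(b)

|A| = 13, |A ∩ B| = 4, |A ∖ B| = 9.
(a) |A ∩ B| > |A ∖ B|: fails.
(b) |A ∩ B| ≥ 3: holds.
(c) |A ∖ B| = 3: fails.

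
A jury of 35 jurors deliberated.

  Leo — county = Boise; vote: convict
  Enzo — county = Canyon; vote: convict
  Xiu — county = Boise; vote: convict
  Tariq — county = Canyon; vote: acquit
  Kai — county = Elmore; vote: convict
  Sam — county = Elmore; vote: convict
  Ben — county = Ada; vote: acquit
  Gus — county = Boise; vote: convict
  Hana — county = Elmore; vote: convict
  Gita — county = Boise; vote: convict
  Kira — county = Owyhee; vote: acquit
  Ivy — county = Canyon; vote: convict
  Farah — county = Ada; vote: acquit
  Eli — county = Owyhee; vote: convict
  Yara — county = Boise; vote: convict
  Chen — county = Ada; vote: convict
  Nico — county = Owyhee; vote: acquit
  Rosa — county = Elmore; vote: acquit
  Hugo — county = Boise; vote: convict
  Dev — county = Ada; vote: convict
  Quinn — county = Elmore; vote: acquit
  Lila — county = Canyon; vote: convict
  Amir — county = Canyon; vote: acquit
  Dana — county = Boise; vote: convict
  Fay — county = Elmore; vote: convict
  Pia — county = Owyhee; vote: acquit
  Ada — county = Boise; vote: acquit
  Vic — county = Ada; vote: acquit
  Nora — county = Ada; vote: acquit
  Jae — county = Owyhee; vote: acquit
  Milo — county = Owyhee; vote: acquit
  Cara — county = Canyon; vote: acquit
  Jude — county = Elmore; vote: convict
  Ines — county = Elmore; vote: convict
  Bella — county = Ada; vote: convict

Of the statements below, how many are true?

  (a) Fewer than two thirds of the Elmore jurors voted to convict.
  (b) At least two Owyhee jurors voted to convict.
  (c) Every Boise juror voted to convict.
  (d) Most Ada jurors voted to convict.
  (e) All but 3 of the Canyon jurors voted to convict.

1

(a) Elmore: |A| = 8, |A ∩ B| = 6; needs |A ∩ B| / |A| < 2/3 — false.
(b) Owyhee: |A| = 6, |A ∩ B| = 1; needs |A ∩ B| ≥ 2 — false.
(c) Boise: |A| = 8, |A ∩ B| = 7; needs A ⊆ B, i.e. every element of A is in B (|A ∖ B| = 0) — false.
(d) Ada: |A| = 7, |A ∩ B| = 3; needs |A ∩ B| > |A ∖ B| — false.
(e) Canyon: |A| = 6, |A ∩ B| = 3; needs |A ∖ B| = 3 — true.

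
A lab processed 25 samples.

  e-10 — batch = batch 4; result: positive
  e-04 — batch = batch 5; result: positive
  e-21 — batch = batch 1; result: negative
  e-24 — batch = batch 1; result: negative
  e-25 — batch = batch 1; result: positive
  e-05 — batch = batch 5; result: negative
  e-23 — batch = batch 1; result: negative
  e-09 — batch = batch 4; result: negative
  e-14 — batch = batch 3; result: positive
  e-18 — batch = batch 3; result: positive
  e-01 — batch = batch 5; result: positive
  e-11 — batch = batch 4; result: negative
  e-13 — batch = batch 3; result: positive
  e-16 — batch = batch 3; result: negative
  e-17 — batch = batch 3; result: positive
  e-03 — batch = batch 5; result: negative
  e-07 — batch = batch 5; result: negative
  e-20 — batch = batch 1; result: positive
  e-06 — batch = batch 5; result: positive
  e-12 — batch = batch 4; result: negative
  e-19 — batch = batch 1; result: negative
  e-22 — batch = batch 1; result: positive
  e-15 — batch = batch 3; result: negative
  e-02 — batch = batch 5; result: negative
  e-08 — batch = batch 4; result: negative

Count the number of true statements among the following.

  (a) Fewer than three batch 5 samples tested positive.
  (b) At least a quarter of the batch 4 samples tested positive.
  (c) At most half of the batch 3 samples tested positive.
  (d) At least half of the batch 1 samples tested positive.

(a) batch 5: |A| = 7, |A ∩ B| = 3; needs |A ∩ B| < 3 — false.
(b) batch 4: |A| = 5, |A ∩ B| = 1; needs |A ∩ B| / |A| ≥ 1/4 — false.
(c) batch 3: |A| = 6, |A ∩ B| = 4; needs |A ∩ B| ≤ |A ∖ B| — false.
(d) batch 1: |A| = 7, |A ∩ B| = 3; needs |A ∩ B| ≥ |A ∖ B| — false.

0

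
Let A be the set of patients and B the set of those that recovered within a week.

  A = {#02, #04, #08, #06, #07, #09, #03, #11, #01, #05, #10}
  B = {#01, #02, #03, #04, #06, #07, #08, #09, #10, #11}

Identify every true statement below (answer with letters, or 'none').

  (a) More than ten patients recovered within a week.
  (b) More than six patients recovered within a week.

(b)

|A| = 11, |A ∩ B| = 10, |A ∖ B| = 1.
(a) |A ∩ B| > 10: fails.
(b) |A ∩ B| > 6: holds.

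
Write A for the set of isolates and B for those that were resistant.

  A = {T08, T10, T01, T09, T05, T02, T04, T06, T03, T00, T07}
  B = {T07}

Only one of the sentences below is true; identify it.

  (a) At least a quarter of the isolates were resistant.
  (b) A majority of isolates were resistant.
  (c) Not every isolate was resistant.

(c)

|A| = 11, |A ∩ B| = 1, |A ∖ B| = 10.
(a) requires |A ∩ B| / |A| ≥ 1/4: false.
(b) requires |A ∩ B| > |A ∖ B|: false.
(c) requires A ⊄ B (|A ∖ B| ≥ 1): true.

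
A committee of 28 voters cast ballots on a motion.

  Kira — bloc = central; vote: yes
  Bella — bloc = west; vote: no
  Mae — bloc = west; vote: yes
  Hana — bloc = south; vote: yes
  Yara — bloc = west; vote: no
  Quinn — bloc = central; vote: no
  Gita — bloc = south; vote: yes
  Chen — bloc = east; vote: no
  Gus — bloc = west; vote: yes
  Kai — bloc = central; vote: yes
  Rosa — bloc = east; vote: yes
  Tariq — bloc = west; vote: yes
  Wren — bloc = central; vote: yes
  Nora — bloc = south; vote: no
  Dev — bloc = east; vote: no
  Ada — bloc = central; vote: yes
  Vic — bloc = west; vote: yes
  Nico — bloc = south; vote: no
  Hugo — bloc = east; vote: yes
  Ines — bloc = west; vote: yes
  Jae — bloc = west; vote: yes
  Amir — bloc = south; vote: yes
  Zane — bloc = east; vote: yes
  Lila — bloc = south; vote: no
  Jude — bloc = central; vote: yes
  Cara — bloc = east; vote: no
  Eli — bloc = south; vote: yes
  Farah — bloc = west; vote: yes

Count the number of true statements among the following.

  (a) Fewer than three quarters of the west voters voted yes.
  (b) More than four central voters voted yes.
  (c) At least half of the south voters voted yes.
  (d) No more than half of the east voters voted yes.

3

(a) west: |A| = 9, |A ∩ B| = 7; needs |A ∩ B| / |A| < 3/4 — false.
(b) central: |A| = 6, |A ∩ B| = 5; needs |A ∩ B| > 4 — true.
(c) south: |A| = 7, |A ∩ B| = 4; needs |A ∩ B| ≥ |A ∖ B| — true.
(d) east: |A| = 6, |A ∩ B| = 3; needs |A ∩ B| ≤ |A ∖ B| — true.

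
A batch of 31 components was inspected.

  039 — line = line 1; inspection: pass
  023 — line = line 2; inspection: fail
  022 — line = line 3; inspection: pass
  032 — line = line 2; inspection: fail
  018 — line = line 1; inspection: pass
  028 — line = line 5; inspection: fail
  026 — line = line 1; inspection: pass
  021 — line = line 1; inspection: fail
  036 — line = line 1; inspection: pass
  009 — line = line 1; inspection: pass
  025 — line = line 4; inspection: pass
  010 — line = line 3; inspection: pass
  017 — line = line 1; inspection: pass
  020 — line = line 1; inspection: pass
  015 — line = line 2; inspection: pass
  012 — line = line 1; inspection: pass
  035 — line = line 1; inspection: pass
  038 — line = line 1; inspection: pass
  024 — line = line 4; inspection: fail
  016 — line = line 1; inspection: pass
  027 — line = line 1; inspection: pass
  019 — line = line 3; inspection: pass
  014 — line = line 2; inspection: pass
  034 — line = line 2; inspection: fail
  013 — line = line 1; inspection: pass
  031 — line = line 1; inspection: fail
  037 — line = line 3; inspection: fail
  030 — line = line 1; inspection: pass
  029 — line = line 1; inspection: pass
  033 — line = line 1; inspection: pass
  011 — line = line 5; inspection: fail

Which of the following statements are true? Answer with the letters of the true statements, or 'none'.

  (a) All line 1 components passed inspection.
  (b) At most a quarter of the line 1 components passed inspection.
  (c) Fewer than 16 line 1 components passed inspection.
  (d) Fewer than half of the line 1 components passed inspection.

|A| = 18, |A ∩ B| = 16, |A ∖ B| = 2.
(a) A ⊆ B, i.e. every element of A is in B (|A ∖ B| = 0): fails.
(b) |A ∩ B| / |A| ≤ 1/4: fails.
(c) |A ∩ B| < 16: fails.
(d) |A ∩ B| < |A ∖ B|: fails.

none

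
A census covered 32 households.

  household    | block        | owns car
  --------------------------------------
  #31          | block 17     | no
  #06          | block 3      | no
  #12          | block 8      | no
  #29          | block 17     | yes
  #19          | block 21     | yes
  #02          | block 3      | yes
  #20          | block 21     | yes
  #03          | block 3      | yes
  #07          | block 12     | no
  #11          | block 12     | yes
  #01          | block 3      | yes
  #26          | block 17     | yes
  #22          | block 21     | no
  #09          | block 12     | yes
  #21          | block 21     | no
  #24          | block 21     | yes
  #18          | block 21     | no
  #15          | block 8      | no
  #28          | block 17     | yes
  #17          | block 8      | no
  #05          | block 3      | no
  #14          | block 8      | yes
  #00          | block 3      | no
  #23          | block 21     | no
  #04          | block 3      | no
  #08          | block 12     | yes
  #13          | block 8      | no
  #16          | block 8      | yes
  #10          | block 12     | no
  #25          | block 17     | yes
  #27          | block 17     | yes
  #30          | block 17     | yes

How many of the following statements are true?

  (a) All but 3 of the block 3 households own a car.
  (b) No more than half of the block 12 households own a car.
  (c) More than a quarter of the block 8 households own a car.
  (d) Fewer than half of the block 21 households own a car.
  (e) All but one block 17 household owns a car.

(a) block 3: |A| = 7, |A ∩ B| = 3; needs |A ∖ B| = 3 — false.
(b) block 12: |A| = 5, |A ∩ B| = 3; needs |A ∩ B| ≤ |A ∖ B| — false.
(c) block 8: |A| = 6, |A ∩ B| = 2; needs |A ∩ B| / |A| > 1/4 — true.
(d) block 21: |A| = 7, |A ∩ B| = 3; needs |A ∩ B| < |A ∖ B| — true.
(e) block 17: |A| = 7, |A ∩ B| = 6; needs |A ∖ B| = 1 — true.

3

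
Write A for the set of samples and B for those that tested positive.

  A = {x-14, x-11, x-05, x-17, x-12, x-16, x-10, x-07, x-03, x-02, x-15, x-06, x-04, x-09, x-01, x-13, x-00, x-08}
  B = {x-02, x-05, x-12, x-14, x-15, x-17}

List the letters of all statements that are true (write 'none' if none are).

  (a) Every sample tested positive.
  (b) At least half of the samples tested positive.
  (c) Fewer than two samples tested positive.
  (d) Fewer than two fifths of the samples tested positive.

|A| = 18, |A ∩ B| = 6, |A ∖ B| = 12.
(a) A ⊆ B, i.e. every element of A is in B (|A ∖ B| = 0): fails.
(b) |A ∩ B| ≥ |A ∖ B|: fails.
(c) |A ∩ B| < 2: fails.
(d) |A ∩ B| / |A| < 2/5: holds.

(d)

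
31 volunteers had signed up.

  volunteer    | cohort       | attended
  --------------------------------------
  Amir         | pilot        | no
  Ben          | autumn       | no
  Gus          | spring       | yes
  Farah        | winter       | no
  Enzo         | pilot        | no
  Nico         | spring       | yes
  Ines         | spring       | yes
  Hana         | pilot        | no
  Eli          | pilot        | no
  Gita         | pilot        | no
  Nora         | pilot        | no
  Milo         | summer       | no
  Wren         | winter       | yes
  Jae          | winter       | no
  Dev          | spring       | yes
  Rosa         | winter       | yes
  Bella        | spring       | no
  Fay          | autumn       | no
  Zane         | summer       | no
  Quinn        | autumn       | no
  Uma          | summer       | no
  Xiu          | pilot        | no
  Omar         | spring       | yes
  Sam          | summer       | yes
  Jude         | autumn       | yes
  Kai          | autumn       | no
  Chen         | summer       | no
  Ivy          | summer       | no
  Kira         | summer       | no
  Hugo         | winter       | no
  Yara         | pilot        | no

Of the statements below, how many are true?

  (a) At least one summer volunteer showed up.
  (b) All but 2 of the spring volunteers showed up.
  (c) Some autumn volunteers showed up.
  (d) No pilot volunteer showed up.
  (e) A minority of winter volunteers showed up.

(a) summer: |A| = 7, |A ∩ B| = 1; needs A ∩ B ≠ ∅ (|A ∩ B| ≥ 1) — true.
(b) spring: |A| = 6, |A ∩ B| = 5; needs |A ∖ B| = 2 — false.
(c) autumn: |A| = 5, |A ∩ B| = 1; needs A ∩ B ≠ ∅ (|A ∩ B| ≥ 1) — true.
(d) pilot: |A| = 8, |A ∩ B| = 0; needs A ∩ B = ∅ (|A ∩ B| = 0) — true.
(e) winter: |A| = 5, |A ∩ B| = 2; needs |A ∩ B| < |A ∖ B| — true.

4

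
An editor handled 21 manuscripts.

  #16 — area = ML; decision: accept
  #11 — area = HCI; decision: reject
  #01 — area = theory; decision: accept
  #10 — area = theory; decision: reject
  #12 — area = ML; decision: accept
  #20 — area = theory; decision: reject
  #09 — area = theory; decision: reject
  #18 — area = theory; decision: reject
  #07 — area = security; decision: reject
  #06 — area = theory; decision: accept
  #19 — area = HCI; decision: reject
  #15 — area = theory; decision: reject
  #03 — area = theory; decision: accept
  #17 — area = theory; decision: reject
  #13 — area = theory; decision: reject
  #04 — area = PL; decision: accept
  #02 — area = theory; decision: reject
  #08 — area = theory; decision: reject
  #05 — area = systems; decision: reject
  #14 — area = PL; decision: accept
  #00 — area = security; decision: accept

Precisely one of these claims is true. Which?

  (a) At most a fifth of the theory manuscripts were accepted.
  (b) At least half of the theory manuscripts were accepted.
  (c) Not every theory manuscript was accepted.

|A| = 12, |A ∩ B| = 3, |A ∖ B| = 9.
(a) requires |A ∩ B| / |A| ≤ 1/5: false.
(b) requires |A ∩ B| ≥ |A ∖ B|: false.
(c) requires A ⊄ B (|A ∖ B| ≥ 1): true.

(c)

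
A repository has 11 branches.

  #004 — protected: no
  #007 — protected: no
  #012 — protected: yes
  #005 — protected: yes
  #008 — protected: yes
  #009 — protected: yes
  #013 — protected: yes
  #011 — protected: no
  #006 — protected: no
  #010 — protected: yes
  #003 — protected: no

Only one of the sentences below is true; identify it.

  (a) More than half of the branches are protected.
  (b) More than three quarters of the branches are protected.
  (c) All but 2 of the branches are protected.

(a)

|A| = 11, |A ∩ B| = 6, |A ∖ B| = 5.
(a) requires |A ∩ B| > |A ∖ B|: true.
(b) requires |A ∩ B| / |A| > 3/4: false.
(c) requires |A ∖ B| = 2: false.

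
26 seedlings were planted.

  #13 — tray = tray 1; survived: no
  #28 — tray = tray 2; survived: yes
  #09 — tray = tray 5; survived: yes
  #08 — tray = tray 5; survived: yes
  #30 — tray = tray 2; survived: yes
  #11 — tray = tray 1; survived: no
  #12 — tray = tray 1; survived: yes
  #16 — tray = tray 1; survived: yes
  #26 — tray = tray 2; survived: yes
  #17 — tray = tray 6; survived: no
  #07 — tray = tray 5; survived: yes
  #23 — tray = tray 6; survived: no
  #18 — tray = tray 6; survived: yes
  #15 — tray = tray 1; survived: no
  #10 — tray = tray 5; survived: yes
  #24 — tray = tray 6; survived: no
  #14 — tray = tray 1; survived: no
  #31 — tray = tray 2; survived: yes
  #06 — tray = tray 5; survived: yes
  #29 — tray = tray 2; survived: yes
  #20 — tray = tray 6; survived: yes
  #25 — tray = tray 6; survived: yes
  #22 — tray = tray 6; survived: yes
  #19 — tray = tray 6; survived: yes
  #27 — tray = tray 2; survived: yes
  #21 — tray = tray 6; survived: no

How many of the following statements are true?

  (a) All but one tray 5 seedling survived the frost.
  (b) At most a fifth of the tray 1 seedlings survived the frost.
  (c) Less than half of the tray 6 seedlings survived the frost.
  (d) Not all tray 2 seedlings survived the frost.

0

(a) tray 5: |A| = 5, |A ∩ B| = 5; needs |A ∖ B| = 1 — false.
(b) tray 1: |A| = 6, |A ∩ B| = 2; needs |A ∩ B| / |A| ≤ 1/5 — false.
(c) tray 6: |A| = 9, |A ∩ B| = 5; needs |A ∩ B| < |A ∖ B| — false.
(d) tray 2: |A| = 6, |A ∩ B| = 6; needs A ⊄ B (|A ∖ B| ≥ 1) — false.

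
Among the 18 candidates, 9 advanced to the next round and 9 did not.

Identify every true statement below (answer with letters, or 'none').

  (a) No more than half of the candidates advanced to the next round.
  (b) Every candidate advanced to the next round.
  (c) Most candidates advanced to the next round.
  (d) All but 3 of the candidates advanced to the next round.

|A| = 18, |A ∩ B| = 9, |A ∖ B| = 9.
(a) |A ∩ B| ≤ |A ∖ B|: holds.
(b) A ⊆ B, i.e. every element of A is in B (|A ∖ B| = 0): fails.
(c) |A ∩ B| > |A ∖ B|: fails.
(d) |A ∖ B| = 3: fails.

(a)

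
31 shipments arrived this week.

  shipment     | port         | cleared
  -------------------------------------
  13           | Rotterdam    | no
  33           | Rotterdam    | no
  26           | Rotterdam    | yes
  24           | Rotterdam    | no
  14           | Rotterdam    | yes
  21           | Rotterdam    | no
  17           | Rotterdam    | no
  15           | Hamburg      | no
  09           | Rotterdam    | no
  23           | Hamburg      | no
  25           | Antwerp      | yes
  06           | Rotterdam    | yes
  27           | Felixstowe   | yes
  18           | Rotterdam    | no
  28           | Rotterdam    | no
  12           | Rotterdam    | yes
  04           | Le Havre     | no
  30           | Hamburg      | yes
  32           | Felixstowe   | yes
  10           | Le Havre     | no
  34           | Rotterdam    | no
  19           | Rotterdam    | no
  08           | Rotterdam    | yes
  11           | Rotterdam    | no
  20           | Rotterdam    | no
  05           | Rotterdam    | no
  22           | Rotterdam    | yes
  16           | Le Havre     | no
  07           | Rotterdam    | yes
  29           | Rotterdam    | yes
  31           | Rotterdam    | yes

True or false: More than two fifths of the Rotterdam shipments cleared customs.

Truth condition: |A ∩ B| / |A| > 2/5.
|A| = 22, |A ∩ B| = 9, |A ∖ B| = 13.
|A ∩ B|/|A| = 9/22, so the statement is true.

True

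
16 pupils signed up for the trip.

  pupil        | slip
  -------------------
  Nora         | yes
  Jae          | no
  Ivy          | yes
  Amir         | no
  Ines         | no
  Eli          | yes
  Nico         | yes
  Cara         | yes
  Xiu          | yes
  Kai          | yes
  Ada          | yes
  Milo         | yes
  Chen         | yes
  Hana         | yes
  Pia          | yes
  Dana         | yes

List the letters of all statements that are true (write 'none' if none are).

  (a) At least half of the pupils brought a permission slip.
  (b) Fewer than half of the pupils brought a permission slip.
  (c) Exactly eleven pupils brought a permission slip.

(a)

|A| = 16, |A ∩ B| = 13, |A ∖ B| = 3.
(a) |A ∩ B| ≥ |A ∖ B|: holds.
(b) |A ∩ B| < |A ∖ B|: fails.
(c) |A ∩ B| = 11: fails.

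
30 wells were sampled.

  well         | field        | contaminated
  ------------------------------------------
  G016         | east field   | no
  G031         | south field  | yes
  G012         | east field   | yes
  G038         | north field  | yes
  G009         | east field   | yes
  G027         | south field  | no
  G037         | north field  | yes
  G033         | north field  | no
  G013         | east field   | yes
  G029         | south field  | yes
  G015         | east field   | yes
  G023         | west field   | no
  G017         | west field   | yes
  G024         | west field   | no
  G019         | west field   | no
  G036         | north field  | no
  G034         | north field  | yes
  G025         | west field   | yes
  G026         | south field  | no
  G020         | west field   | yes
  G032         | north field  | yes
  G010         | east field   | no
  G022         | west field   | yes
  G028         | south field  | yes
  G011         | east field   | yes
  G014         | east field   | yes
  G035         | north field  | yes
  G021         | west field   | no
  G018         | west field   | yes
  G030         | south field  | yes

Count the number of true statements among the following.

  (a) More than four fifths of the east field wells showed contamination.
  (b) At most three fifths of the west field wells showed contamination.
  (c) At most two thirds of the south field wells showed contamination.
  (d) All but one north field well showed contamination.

2

(a) east field: |A| = 8, |A ∩ B| = 6; needs |A ∩ B| / |A| > 4/5 — false.
(b) west field: |A| = 9, |A ∩ B| = 5; needs |A ∩ B| / |A| ≤ 3/5 — true.
(c) south field: |A| = 6, |A ∩ B| = 4; needs |A ∩ B| / |A| ≤ 2/3 — true.
(d) north field: |A| = 7, |A ∩ B| = 5; needs |A ∖ B| = 1 — false.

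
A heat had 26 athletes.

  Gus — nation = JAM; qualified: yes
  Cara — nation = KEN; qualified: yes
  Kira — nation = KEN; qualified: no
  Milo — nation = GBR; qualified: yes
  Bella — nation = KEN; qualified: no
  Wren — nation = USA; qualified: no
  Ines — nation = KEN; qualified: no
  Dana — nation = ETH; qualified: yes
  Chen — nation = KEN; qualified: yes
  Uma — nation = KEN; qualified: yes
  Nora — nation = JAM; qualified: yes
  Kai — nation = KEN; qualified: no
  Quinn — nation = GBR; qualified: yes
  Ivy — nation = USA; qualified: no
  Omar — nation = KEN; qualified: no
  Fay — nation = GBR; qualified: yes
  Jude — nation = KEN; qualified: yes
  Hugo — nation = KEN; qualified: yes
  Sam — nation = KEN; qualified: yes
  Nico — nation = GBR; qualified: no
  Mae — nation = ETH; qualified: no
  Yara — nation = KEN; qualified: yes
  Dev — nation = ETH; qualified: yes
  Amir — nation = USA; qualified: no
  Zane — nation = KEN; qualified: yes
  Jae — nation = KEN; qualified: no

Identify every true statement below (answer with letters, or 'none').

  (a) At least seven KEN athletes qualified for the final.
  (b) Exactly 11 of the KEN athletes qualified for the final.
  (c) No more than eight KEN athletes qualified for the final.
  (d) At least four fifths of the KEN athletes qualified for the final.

|A| = 14, |A ∩ B| = 8, |A ∖ B| = 6.
(a) |A ∩ B| ≥ 7: holds.
(b) |A ∩ B| = 11: fails.
(c) |A ∩ B| ≤ 8: holds.
(d) |A ∩ B| / |A| ≥ 4/5: fails.

(a), (c)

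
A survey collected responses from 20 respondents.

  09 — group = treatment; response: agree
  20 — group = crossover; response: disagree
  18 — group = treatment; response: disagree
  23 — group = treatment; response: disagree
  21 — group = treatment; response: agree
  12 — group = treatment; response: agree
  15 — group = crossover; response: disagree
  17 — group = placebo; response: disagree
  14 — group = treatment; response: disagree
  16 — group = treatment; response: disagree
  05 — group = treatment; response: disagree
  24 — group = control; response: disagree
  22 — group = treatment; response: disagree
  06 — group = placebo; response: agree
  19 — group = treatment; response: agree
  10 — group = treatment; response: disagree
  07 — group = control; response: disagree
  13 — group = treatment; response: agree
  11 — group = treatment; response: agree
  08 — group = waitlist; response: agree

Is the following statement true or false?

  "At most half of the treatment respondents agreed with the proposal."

True

Truth condition: |A ∩ B| ≤ |A ∖ B|.
A (the restrictor) = {09, 18, 23, 21, 12, 14, 16, 05, 22, 19, 10, 13, 11}, |A| = 13.
A ∩ B = {09, 21, 12, 19, 13, 11}, so |A ∩ B| = 6.
A ∖ B = {18, 23, 14, 16, 05, 22, 10}, so |A ∖ B| = 7.
6 < 7, so the statement is true.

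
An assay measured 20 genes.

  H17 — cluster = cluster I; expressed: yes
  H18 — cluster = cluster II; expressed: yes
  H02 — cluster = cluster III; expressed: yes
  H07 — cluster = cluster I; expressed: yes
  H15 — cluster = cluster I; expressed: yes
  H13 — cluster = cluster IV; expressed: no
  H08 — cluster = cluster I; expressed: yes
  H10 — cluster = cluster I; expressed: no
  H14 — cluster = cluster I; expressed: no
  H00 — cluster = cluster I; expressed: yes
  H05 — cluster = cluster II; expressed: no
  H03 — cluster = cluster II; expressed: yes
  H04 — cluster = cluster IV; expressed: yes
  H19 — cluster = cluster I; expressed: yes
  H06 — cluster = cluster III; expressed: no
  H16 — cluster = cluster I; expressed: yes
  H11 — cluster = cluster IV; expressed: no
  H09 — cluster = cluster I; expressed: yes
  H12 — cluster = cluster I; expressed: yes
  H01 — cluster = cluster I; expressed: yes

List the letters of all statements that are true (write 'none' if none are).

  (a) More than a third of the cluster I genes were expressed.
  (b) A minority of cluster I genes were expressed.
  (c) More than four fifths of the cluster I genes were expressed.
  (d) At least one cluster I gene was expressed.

(a), (c), (d)

|A| = 12, |A ∩ B| = 10, |A ∖ B| = 2.
(a) |A ∩ B| / |A| > 1/3: holds.
(b) |A ∩ B| < |A ∖ B|: fails.
(c) |A ∩ B| / |A| > 4/5: holds.
(d) A ∩ B ≠ ∅ (|A ∩ B| ≥ 1): holds.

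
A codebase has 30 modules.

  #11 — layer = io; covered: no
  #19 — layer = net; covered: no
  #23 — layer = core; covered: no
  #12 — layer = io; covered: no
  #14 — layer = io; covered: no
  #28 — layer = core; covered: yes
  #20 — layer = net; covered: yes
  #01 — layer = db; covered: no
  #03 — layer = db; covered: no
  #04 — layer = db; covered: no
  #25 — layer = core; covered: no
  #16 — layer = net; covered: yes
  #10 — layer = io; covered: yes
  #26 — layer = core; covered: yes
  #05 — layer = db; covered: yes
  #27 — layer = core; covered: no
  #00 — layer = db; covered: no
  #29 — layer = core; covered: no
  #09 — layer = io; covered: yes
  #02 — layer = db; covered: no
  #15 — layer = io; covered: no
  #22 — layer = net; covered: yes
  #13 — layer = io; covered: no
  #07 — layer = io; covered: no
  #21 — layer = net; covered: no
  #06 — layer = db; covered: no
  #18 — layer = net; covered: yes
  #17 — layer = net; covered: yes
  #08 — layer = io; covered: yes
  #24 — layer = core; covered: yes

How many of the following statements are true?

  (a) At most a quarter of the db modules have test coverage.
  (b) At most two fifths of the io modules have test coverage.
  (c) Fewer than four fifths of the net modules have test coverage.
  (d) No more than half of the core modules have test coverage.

(a) db: |A| = 7, |A ∩ B| = 1; needs |A ∩ B| / |A| ≤ 1/4 — true.
(b) io: |A| = 9, |A ∩ B| = 3; needs |A ∩ B| / |A| ≤ 2/5 — true.
(c) net: |A| = 7, |A ∩ B| = 5; needs |A ∩ B| / |A| < 4/5 — true.
(d) core: |A| = 7, |A ∩ B| = 3; needs |A ∩ B| ≤ |A ∖ B| — true.

4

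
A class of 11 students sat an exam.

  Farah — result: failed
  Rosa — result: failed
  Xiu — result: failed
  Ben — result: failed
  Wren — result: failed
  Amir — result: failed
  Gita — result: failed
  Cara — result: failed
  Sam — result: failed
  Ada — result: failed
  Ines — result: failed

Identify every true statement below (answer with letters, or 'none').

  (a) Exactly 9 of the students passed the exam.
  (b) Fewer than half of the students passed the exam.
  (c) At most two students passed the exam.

|A| = 11, |A ∩ B| = 0, |A ∖ B| = 11.
(a) |A ∩ B| = 9: fails.
(b) |A ∩ B| < |A ∖ B|: holds.
(c) |A ∩ B| ≤ 2: holds.

(b), (c)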